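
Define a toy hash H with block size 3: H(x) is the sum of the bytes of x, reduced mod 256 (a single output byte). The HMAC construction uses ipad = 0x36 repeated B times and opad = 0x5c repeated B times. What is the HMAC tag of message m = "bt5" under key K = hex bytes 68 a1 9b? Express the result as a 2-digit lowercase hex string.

a5

Key hex bytes 68 a1 9b is exactly B = 3 bytes: K' = 68 a1 9b.
K' ⊕ ipad = 5e 97 ad.  K' ⊕ opad = 34 fd c7.
Inner input = (K'⊕ipad) ∥ m = 5e 97 ad ∥ 62 74 35.
Inner hash: sum = 94+151+173+98+116+53 = 685; mod 256 = 173 → ad.
Outer input = (K'⊕opad) ∥ inner = 34 fd c7 ∥ ad.
Outer hash (tag): sum = 52+253+199+173 = 677; mod 256 = 165 → a5.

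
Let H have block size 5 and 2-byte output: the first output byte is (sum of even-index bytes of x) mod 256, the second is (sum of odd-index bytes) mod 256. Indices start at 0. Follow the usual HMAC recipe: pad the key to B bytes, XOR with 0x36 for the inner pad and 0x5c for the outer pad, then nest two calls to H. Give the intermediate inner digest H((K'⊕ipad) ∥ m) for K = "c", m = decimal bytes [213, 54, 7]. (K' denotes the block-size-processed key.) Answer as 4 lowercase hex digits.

f748

Key "c" = 63 is 1 byte ≤ B = 5; zero-pad to 5 bytes: K' = 63 00 00 00 00.
K' ⊕ ipad = 55 36 36 36 36.
Inner input = 55 36 36 36 36 ∥ d5 36 07.
Inner hash: even-index sum = 247 mod 256 = 247; odd-index sum = 328 mod 256 = 72 → f7 48.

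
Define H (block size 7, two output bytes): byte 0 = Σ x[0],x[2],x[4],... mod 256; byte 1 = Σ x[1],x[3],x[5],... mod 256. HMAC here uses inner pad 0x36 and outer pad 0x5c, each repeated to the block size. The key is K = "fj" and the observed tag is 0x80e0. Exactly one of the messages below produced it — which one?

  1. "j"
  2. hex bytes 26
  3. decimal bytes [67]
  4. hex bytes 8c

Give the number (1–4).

1

Key "fj" = 66 6a is 2 bytes ≤ B = 7; zero-pad to 7 bytes: K' = 66 6a 00 00 00 00 00.
K' ⊕ ipad = 50 5c 36 36 36 36 36; K' ⊕ opad = 3a 36 5c 5c 5c 5c 5c.
m1: inner = H(50 5c 36 36 36 36 36 6a) = f2 32; tag = H(3a 36 5c 5c 5c 5c 5c f2 32) = 80e0 ← matches
m2: inner = H(50 5c 36 36 36 36 36 26) = f2 ee; tag = H(3a 36 5c 5c 5c 5c 5c f2 ee) = 3ce0
m3: inner = H(50 5c 36 36 36 36 36 43) = f2 0b; tag = H(3a 36 5c 5c 5c 5c 5c f2 0b) = 59e0
m4: inner = H(50 5c 36 36 36 36 36 8c) = f2 54; tag = H(3a 36 5c 5c 5c 5c 5c f2 54) = a2e0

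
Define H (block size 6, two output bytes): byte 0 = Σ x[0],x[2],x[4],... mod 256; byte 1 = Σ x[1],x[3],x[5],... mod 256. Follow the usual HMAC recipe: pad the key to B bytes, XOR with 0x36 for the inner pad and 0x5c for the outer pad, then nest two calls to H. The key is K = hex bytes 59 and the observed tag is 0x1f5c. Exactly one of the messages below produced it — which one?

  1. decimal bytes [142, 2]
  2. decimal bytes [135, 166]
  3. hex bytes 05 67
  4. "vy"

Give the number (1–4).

Key hex bytes 59 is 1 byte ≤ B = 6; zero-pad to 6 bytes: K' = 59 00 00 00 00 00.
K' ⊕ ipad = 6f 36 36 36 36 36; K' ⊕ opad = 05 5c 5c 5c 5c 5c.
m1: inner = H(6f 36 36 36 36 36 8e 02) = 69 a4; tag = H(05 5c 5c 5c 5c 5c 69 a4) = 26b8
m2: inner = H(6f 36 36 36 36 36 87 a6) = 62 48; tag = H(05 5c 5c 5c 5c 5c 62 48) = 1f5c ← matches
m3: inner = H(6f 36 36 36 36 36 05 67) = e0 09; tag = H(05 5c 5c 5c 5c 5c e0 09) = 9d1d
m4: inner = H(6f 36 36 36 36 36 76 79) = 51 1b; tag = H(05 5c 5c 5c 5c 5c 51 1b) = 0e2f

2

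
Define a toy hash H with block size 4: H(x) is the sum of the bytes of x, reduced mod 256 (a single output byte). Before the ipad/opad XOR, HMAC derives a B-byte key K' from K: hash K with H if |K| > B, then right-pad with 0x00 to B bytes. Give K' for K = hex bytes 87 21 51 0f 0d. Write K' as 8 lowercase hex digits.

|K| = 5 > B = 4, so first hash the key.
H(K): sum = 135+33+81+15+13 = 277; mod 256 = 21 → 15.
Zero-pad H(K) = 15 to 4 bytes: K' = 15 00 00 00.

15000000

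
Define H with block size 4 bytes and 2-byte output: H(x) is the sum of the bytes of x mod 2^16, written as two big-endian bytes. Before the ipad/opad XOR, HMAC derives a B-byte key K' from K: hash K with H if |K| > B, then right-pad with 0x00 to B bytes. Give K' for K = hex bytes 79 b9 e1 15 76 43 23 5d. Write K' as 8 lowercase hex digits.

03610000

|K| = 8 > B = 4, so first hash the key.
H(K): sum = 121+185+225+21+118+67+35+93 = 865 → 03 61.
Zero-pad H(K) = 03 61 to 4 bytes: K' = 03 61 00 00.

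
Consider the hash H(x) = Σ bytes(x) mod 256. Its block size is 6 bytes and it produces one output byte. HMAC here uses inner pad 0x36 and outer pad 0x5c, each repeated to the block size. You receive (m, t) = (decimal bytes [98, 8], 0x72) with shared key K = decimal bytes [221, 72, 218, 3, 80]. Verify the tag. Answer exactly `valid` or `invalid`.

valid

Key decimal bytes [221, 72, 218, 3, 80] = dd 48 da 03 50 is 5 bytes ≤ B = 6; zero-pad to 6 bytes: K' = dd 48 da 03 50 00.
K' ⊕ ipad = eb 7e ec 35 66 36; K' ⊕ opad = 81 14 86 5f 0c 5c.
Inner hash: sum = 235+126+236+53+102+54+98+8 = 912; mod 256 = 144 → 90.
Outer hash (recomputed tag): sum = 129+20+134+95+12+92+144 = 626; mod 256 = 114 → 72.
Recomputed tag = 72; claimed = 72 → match.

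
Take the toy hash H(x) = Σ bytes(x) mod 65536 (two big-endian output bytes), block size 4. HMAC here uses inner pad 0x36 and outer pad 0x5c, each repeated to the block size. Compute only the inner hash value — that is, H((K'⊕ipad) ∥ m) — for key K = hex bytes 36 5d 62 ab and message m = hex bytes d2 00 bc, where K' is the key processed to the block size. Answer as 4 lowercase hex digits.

02ea

Key hex bytes 36 5d 62 ab is exactly B = 4 bytes: K' = 36 5d 62 ab.
K' ⊕ ipad = 00 6b 54 9d.
Inner input = 00 6b 54 9d ∥ d2 00 bc.
Inner hash: sum = 0+107+84+157+210+0+188 = 746 → 02 ea.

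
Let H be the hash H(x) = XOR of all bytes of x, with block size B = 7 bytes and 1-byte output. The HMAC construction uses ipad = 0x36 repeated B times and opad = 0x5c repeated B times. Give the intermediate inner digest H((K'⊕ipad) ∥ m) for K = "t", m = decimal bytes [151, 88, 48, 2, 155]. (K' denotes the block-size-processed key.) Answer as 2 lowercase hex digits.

Key "t" = 74 is 1 byte ≤ B = 7; zero-pad to 7 bytes: K' = 74 00 00 00 00 00 00.
K' ⊕ ipad = 42 36 36 36 36 36 36.
Inner input = 42 36 36 36 36 36 36 ∥ 97 58 30 02 9b.
Inner hash: XOR 42⊕36⊕36⊕36⊕36⊕36⊕36⊕97⊕58⊕30⊕02⊕9b = 24.

24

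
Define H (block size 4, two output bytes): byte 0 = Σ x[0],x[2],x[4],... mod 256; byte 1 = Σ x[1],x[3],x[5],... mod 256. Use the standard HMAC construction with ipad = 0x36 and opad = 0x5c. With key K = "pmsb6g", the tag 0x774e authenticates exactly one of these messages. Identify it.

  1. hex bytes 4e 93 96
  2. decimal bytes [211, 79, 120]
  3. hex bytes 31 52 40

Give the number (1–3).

3

Key "pmsb6g" = 70 6d 73 62 36 67 is 6 bytes > B = 4, so hash it first: H(key) = 19 36, then zero-pad to 4 bytes: K' = 19 36 00 00.
K' ⊕ ipad = 2f 00 36 36; K' ⊕ opad = 45 6a 5c 5c.
m1: inner = H(2f 00 36 36 4e 93 96) = 49 c9; tag = H(45 6a 5c 5c 49 c9) = ea8f
m2: inner = H(2f 00 36 36 d3 4f 78) = b0 85; tag = H(45 6a 5c 5c b0 85) = 514b
m3: inner = H(2f 00 36 36 31 52 40) = d6 88; tag = H(45 6a 5c 5c d6 88) = 774e ← matches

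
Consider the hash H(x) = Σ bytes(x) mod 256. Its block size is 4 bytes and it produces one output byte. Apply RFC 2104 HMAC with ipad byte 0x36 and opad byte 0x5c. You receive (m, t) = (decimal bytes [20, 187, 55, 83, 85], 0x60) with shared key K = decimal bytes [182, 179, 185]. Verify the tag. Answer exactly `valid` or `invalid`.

invalid

Key decimal bytes [182, 179, 185] = b6 b3 b9 is 3 bytes ≤ B = 4; zero-pad to 4 bytes: K' = b6 b3 b9 00.
K' ⊕ ipad = 80 85 8f 36; K' ⊕ opad = ea ef e5 5c.
Inner hash: sum = 128+133+143+54+20+187+55+83+85 = 888; mod 256 = 120 → 78.
Outer hash (recomputed tag): sum = 234+239+229+92+120 = 914; mod 256 = 146 → 92.
Recomputed tag = 92; claimed = 60 → mismatch.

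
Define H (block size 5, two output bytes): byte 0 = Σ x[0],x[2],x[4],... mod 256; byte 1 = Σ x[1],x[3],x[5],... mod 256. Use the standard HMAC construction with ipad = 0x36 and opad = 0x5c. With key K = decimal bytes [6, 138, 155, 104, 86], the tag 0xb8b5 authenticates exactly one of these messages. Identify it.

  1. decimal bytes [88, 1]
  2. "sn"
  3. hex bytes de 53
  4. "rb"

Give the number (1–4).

2

Key decimal bytes [6, 138, 155, 104, 86] = 06 8a 9b 68 56 is exactly B = 5 bytes: K' = 06 8a 9b 68 56.
K' ⊕ ipad = 30 bc ad 5e 60; K' ⊕ opad = 5a d6 c7 34 0a.
m1: inner = H(30 bc ad 5e 60 58 01) = 3e 72; tag = H(5a d6 c7 34 0a 3e 72) = 9d48
m2: inner = H(30 bc ad 5e 60 73 6e) = ab 8d; tag = H(5a d6 c7 34 0a ab 8d) = b8b5 ← matches
m3: inner = H(30 bc ad 5e 60 de 53) = 90 f8; tag = H(5a d6 c7 34 0a 90 f8) = 239a
m4: inner = H(30 bc ad 5e 60 72 62) = 9f 8c; tag = H(5a d6 c7 34 0a 9f 8c) = b7a9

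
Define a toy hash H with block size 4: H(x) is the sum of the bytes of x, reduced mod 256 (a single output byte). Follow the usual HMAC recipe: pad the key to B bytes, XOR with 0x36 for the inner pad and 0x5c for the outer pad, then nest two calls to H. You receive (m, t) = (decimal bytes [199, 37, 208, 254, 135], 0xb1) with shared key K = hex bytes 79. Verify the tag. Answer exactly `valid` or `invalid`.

Key hex bytes 79 is 1 byte ≤ B = 4; zero-pad to 4 bytes: K' = 79 00 00 00.
K' ⊕ ipad = 4f 36 36 36; K' ⊕ opad = 25 5c 5c 5c.
Inner hash: sum = 79+54+54+54+199+37+208+254+135 = 1074; mod 256 = 50 → 32.
Outer hash (recomputed tag): sum = 37+92+92+92+50 = 363; mod 256 = 107 → 6b.
Recomputed tag = 6b; claimed = b1 → mismatch.

invalid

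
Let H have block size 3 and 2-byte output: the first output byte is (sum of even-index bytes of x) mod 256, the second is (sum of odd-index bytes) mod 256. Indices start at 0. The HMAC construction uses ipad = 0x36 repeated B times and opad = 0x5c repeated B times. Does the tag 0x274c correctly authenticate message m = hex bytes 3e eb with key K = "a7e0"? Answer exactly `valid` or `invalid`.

invalid

Key "a7e0" = 61 37 65 30 is 4 bytes > B = 3, so hash it first: H(key) = c6 67, then zero-pad to 3 bytes: K' = c6 67 00.
K' ⊕ ipad = f0 51 36; K' ⊕ opad = 9a 3b 5c.
Inner hash: even-index sum = 529 mod 256 = 17; odd-index sum = 143 mod 256 = 143 → 11 8f.
Outer hash (recomputed tag): even-index sum = 389 mod 256 = 133; odd-index sum = 76 mod 256 = 76 → 85 4c.
Recomputed tag = 854c; claimed = 274c → mismatch.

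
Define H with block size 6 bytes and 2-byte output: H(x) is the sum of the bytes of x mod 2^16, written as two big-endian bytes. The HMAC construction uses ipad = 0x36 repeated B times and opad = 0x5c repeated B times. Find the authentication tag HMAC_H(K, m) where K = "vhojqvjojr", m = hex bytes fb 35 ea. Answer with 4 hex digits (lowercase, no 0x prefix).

0263

Key "vhojqvjojr" = 76 68 6f 6a 71 76 6a 6f 6a 72 is 10 bytes > B = 6, so hash it first: H(key) = 04 53, then zero-pad to 6 bytes: K' = 04 53 00 00 00 00.
K' ⊕ ipad = 32 65 36 36 36 36.  K' ⊕ opad = 58 0f 5c 5c 5c 5c.
Inner input = (K'⊕ipad) ∥ m = 32 65 36 36 36 36 ∥ fb 35 ea.
Inner hash: sum = 50+101+54+54+54+54+251+53+234 = 905 → 03 89.
Outer input = (K'⊕opad) ∥ inner = 58 0f 5c 5c 5c 5c ∥ 03 89.
Outer hash (tag): sum = 88+15+92+92+92+92+3+137 = 611 → 02 63.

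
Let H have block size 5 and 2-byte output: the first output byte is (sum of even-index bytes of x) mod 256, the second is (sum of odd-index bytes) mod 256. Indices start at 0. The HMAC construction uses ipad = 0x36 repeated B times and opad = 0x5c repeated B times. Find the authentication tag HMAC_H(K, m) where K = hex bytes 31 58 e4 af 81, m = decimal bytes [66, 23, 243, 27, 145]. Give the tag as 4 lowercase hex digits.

Key hex bytes 31 58 e4 af 81 is exactly B = 5 bytes: K' = 31 58 e4 af 81.
K' ⊕ ipad = 07 6e d2 99 b7.  K' ⊕ opad = 6d 04 b8 f3 dd.
Inner input = (K'⊕ipad) ∥ m = 07 6e d2 99 b7 ∥ 42 17 f3 1b 91.
Inner hash: even-index sum = 450 mod 256 = 194; odd-index sum = 717 mod 256 = 205 → c2 cd.
Outer input = (K'⊕opad) ∥ inner = 6d 04 b8 f3 dd ∥ c2 cd.
Outer hash (tag): even-index sum = 719 mod 256 = 207; odd-index sum = 441 mod 256 = 185 → cf b9.

cfb9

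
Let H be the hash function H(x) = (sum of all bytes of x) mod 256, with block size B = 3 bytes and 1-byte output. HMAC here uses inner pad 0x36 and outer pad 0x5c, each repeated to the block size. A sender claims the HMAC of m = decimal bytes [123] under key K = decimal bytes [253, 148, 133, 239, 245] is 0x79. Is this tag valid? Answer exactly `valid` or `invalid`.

invalid

Key decimal bytes [253, 148, 133, 239, 245] = fd 94 85 ef f5 is 5 bytes > B = 3, so hash it first: H(key) = fa, then zero-pad to 3 bytes: K' = fa 00 00.
K' ⊕ ipad = cc 36 36; K' ⊕ opad = a6 5c 5c.
Inner hash: sum = 204+54+54+123 = 435; mod 256 = 179 → b3.
Outer hash (recomputed tag): sum = 166+92+92+179 = 529; mod 256 = 17 → 11.
Recomputed tag = 11; claimed = 79 → mismatch.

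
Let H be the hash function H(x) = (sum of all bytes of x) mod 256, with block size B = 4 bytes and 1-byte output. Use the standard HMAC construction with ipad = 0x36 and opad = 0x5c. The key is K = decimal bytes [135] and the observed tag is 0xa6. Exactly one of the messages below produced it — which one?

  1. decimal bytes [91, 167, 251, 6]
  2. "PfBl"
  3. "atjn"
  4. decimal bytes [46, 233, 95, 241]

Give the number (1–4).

Key decimal bytes [135] = 87 is 1 byte ≤ B = 4; zero-pad to 4 bytes: K' = 87 00 00 00.
K' ⊕ ipad = b1 36 36 36; K' ⊕ opad = db 5c 5c 5c.
m1: inner = H(b1 36 36 36 5b a7 fb 06) = 56; tag = H(db 5c 5c 5c 56) = 45
m2: inner = H(b1 36 36 36 50 66 42 6c) = b7; tag = H(db 5c 5c 5c b7) = a6 ← matches
m3: inner = H(b1 36 36 36 61 74 6a 6e) = 00; tag = H(db 5c 5c 5c 00) = ef
m4: inner = H(b1 36 36 36 2e e9 5f f1) = ba; tag = H(db 5c 5c 5c ba) = a9

2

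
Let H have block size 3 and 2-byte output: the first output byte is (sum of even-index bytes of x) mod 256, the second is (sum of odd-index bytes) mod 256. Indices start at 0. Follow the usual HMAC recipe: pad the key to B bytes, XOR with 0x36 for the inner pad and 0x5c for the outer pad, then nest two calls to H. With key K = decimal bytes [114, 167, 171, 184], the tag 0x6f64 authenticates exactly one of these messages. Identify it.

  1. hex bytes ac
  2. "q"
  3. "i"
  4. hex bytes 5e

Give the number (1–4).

Key decimal bytes [114, 167, 171, 184] = 72 a7 ab b8 is 4 bytes > B = 3, so hash it first: H(key) = 1d 5f, then zero-pad to 3 bytes: K' = 1d 5f 00.
K' ⊕ ipad = 2b 69 36; K' ⊕ opad = 41 03 5c.
m1: inner = H(2b 69 36 ac) = 61 15; tag = H(41 03 5c 61 15) = b264
m2: inner = H(2b 69 36 71) = 61 da; tag = H(41 03 5c 61 da) = 7764
m3: inner = H(2b 69 36 69) = 61 d2; tag = H(41 03 5c 61 d2) = 6f64 ← matches
m4: inner = H(2b 69 36 5e) = 61 c7; tag = H(41 03 5c 61 c7) = 6464

3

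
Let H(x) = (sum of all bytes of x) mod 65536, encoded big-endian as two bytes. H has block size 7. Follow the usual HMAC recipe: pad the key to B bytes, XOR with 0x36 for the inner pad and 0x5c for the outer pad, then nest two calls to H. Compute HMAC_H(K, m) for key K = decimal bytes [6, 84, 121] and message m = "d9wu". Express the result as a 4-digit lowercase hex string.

023c

Key decimal bytes [6, 84, 121] = 06 54 79 is 3 bytes ≤ B = 7; zero-pad to 7 bytes: K' = 06 54 79 00 00 00 00.
K' ⊕ ipad = 30 62 4f 36 36 36 36.  K' ⊕ opad = 5a 08 25 5c 5c 5c 5c.
Inner input = (K'⊕ipad) ∥ m = 30 62 4f 36 36 36 36 ∥ 64 39 77 75.
Inner hash: sum = 48+98+79+54+54+54+54+100+57+119+117 = 834 → 03 42.
Outer input = (K'⊕opad) ∥ inner = 5a 08 25 5c 5c 5c 5c ∥ 03 42.
Outer hash (tag): sum = 90+8+37+92+92+92+92+3+66 = 572 → 02 3c.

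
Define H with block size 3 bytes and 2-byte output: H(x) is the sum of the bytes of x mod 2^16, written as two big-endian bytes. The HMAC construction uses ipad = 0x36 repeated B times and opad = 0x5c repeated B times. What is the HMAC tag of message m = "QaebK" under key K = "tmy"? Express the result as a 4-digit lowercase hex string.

0130

Key "tmy" = 74 6d 79 is exactly B = 3 bytes: K' = 74 6d 79.
K' ⊕ ipad = 42 5b 4f.  K' ⊕ opad = 28 31 25.
Inner input = (K'⊕ipad) ∥ m = 42 5b 4f ∥ 51 61 65 62 4b.
Inner hash: sum = 66+91+79+81+97+101+98+75 = 688 → 02 b0.
Outer input = (K'⊕opad) ∥ inner = 28 31 25 ∥ 02 b0.
Outer hash (tag): sum = 40+49+37+2+176 = 304 → 01 30.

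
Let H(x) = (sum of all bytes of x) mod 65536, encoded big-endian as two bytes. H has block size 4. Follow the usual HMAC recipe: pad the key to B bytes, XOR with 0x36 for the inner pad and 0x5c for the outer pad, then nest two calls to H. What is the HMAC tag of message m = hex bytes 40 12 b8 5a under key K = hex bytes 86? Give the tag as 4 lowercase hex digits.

02a6

Key hex bytes 86 is 1 byte ≤ B = 4; zero-pad to 4 bytes: K' = 86 00 00 00.
K' ⊕ ipad = b0 36 36 36.  K' ⊕ opad = da 5c 5c 5c.
Inner input = (K'⊕ipad) ∥ m = b0 36 36 36 ∥ 40 12 b8 5a.
Inner hash: sum = 176+54+54+54+64+18+184+90 = 694 → 02 b6.
Outer input = (K'⊕opad) ∥ inner = da 5c 5c 5c ∥ 02 b6.
Outer hash (tag): sum = 218+92+92+92+2+182 = 678 → 02 a6.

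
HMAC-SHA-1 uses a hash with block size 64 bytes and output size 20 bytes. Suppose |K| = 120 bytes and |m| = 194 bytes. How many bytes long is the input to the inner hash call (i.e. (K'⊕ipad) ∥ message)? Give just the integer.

Key is 120 > 64 bytes, so it is hashed to 20 bytes then zero-padded to 64: |K'| = 64.
Inner input = (K'⊕ipad) ∥ m → 64 + 194 = 258 bytes.

258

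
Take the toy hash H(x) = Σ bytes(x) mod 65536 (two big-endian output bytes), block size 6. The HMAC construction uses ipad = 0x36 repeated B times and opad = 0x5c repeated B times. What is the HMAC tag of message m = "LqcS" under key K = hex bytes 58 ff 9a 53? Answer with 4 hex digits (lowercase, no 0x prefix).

025f

Key hex bytes 58 ff 9a 53 is 4 bytes ≤ B = 6; zero-pad to 6 bytes: K' = 58 ff 9a 53 00 00.
K' ⊕ ipad = 6e c9 ac 65 36 36.  K' ⊕ opad = 04 a3 c6 0f 5c 5c.
Inner input = (K'⊕ipad) ∥ m = 6e c9 ac 65 36 36 ∥ 4c 71 63 53.
Inner hash: sum = 110+201+172+101+54+54+76+113+99+83 = 1063 → 04 27.
Outer input = (K'⊕opad) ∥ inner = 04 a3 c6 0f 5c 5c ∥ 04 27.
Outer hash (tag): sum = 4+163+198+15+92+92+4+39 = 607 → 02 5f.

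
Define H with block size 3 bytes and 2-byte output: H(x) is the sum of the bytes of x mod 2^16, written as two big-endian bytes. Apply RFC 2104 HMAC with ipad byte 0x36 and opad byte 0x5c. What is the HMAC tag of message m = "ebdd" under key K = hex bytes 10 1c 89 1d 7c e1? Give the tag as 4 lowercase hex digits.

0141

Key hex bytes 10 1c 89 1d 7c e1 is 6 bytes > B = 3, so hash it first: H(key) = 02 2f, then zero-pad to 3 bytes: K' = 02 2f 00.
K' ⊕ ipad = 34 19 36.  K' ⊕ opad = 5e 73 5c.
Inner input = (K'⊕ipad) ∥ m = 34 19 36 ∥ 65 62 64 64.
Inner hash: sum = 52+25+54+101+98+100+100 = 530 → 02 12.
Outer input = (K'⊕opad) ∥ inner = 5e 73 5c ∥ 02 12.
Outer hash (tag): sum = 94+115+92+2+18 = 321 → 01 41.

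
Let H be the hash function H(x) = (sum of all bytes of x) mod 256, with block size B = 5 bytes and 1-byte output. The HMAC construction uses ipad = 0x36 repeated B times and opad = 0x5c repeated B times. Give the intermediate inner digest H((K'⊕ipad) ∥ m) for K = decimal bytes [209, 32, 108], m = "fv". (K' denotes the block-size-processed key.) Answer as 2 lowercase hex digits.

Key decimal bytes [209, 32, 108] = d1 20 6c is 3 bytes ≤ B = 5; zero-pad to 5 bytes: K' = d1 20 6c 00 00.
K' ⊕ ipad = e7 16 5a 36 36.
Inner input = e7 16 5a 36 36 ∥ 66 76.
Inner hash: sum = 231+22+90+54+54+102+118 = 671; mod 256 = 159 → 9f.

9f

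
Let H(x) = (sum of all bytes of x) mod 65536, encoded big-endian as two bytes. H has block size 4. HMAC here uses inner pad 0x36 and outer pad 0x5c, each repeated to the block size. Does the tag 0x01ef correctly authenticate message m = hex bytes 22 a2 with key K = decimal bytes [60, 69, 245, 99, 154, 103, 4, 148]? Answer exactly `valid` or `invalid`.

valid

Key decimal bytes [60, 69, 245, 99, 154, 103, 4, 148] = 3c 45 f5 63 9a 67 04 94 is 8 bytes > B = 4, so hash it first: H(key) = 03 72, then zero-pad to 4 bytes: K' = 03 72 00 00.
K' ⊕ ipad = 35 44 36 36; K' ⊕ opad = 5f 2e 5c 5c.
Inner hash: sum = 53+68+54+54+34+162 = 425 → 01 a9.
Outer hash (recomputed tag): sum = 95+46+92+92+1+169 = 495 → 01 ef.
Recomputed tag = 01ef; claimed = 01ef → match.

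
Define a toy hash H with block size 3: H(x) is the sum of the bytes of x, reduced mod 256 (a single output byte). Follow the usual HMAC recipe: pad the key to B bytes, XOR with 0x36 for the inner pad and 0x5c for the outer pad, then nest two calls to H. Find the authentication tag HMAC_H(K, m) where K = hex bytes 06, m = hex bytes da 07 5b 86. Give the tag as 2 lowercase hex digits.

70

Key hex bytes 06 is 1 byte ≤ B = 3; zero-pad to 3 bytes: K' = 06 00 00.
K' ⊕ ipad = 30 36 36.  K' ⊕ opad = 5a 5c 5c.
Inner input = (K'⊕ipad) ∥ m = 30 36 36 ∥ da 07 5b 86.
Inner hash: sum = 48+54+54+218+7+91+134 = 606; mod 256 = 94 → 5e.
Outer input = (K'⊕opad) ∥ inner = 5a 5c 5c ∥ 5e.
Outer hash (tag): sum = 90+92+92+94 = 368; mod 256 = 112 → 70.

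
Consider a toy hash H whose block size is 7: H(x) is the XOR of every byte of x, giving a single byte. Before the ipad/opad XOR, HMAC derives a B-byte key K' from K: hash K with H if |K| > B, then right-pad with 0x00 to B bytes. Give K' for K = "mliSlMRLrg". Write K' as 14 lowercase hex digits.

11000000000000

|K| = 10 > B = 7, so first hash the key.
H(K): XOR 6d⊕6c⊕69⊕53⊕6c⊕4d⊕52⊕4c⊕72⊕67 = 11.
Zero-pad H(K) = 11 to 7 bytes: K' = 11 00 00 00 00 00 00.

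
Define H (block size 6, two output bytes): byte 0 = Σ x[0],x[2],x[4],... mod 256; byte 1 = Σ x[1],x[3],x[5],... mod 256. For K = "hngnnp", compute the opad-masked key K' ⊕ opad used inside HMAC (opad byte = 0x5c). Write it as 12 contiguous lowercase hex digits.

34323b32322c

Key "hngnnp" = 68 6e 67 6e 6e 70 is exactly B = 6 bytes: K' = 68 6e 67 6e 6e 70.
XOR each byte with 0x5c: 68⊕5c=34, 6e⊕5c=32, 67⊕5c=3b, 6e⊕5c=32, 6e⊕5c=32, 70⊕5c=2c.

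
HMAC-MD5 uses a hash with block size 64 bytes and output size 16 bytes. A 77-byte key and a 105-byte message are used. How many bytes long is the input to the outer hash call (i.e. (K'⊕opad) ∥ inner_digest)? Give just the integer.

80

Key is 77 > 64 bytes, so it is hashed to 16 bytes then zero-padded to 64: |K'| = 64.
Outer input = (K'⊕opad) ∥ H(inner) → 64 + 16 = 80 bytes.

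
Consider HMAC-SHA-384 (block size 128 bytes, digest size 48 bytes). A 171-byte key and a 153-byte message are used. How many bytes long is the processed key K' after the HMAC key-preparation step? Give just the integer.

128

Key is 171 > 128 bytes, so it is hashed to 48 bytes then zero-padded to 128: |K'| = 128.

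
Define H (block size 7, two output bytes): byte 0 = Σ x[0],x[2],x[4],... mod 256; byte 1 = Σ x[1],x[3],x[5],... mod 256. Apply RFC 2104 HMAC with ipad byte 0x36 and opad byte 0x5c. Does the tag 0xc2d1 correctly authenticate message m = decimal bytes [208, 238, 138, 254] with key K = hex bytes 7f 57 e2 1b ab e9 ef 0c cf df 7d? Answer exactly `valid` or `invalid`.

invalid

Key hex bytes 7f 57 e2 1b ab e9 ef 0c cf df 7d is 11 bytes > B = 7, so hash it first: H(key) = 47 46, then zero-pad to 7 bytes: K' = 47 46 00 00 00 00 00.
K' ⊕ ipad = 71 70 36 36 36 36 36; K' ⊕ opad = 1b 1a 5c 5c 5c 5c 5c.
Inner hash: even-index sum = 767 mod 256 = 255; odd-index sum = 566 mod 256 = 54 → ff 36.
Outer hash (recomputed tag): even-index sum = 357 mod 256 = 101; odd-index sum = 465 mod 256 = 209 → 65 d1.
Recomputed tag = 65d1; claimed = c2d1 → mismatch.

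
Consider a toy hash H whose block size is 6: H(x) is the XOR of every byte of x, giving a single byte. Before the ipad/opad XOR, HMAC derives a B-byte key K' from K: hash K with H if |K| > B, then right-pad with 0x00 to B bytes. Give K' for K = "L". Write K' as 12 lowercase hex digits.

Key "L" = 4c is 1 byte ≤ B = 6; zero-pad to 6 bytes: K' = 4c 00 00 00 00 00.

4c0000000000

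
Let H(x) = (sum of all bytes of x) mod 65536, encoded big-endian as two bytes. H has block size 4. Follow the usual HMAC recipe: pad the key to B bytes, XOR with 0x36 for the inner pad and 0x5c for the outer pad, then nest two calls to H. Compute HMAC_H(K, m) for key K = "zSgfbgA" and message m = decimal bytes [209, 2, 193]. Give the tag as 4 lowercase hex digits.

02d6

Key "zSgfbgA" = 7a 53 67 66 62 67 41 is 7 bytes > B = 4, so hash it first: H(key) = 02 a4, then zero-pad to 4 bytes: K' = 02 a4 00 00.
K' ⊕ ipad = 34 92 36 36.  K' ⊕ opad = 5e f8 5c 5c.
Inner input = (K'⊕ipad) ∥ m = 34 92 36 36 ∥ d1 02 c1.
Inner hash: sum = 52+146+54+54+209+2+193 = 710 → 02 c6.
Outer input = (K'⊕opad) ∥ inner = 5e f8 5c 5c ∥ 02 c6.
Outer hash (tag): sum = 94+248+92+92+2+198 = 726 → 02 d6.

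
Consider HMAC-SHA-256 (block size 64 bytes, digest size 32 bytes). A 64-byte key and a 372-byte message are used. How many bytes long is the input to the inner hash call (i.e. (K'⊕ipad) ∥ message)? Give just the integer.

Key is 64 ≤ 64 bytes, zero-padded: |K'| = 64.
Inner input = (K'⊕ipad) ∥ m → 64 + 372 = 436 bytes.

436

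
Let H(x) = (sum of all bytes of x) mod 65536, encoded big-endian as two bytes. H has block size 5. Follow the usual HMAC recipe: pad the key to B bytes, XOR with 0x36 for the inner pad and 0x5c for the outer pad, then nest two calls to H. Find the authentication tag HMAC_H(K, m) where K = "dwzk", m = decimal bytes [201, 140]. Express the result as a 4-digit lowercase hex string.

Key "dwzk" = 64 77 7a 6b is 4 bytes ≤ B = 5; zero-pad to 5 bytes: K' = 64 77 7a 6b 00.
K' ⊕ ipad = 52 41 4c 5d 36.  K' ⊕ opad = 38 2b 26 37 5c.
Inner input = (K'⊕ipad) ∥ m = 52 41 4c 5d 36 ∥ c9 8c.
Inner hash: sum = 82+65+76+93+54+201+140 = 711 → 02 c7.
Outer input = (K'⊕opad) ∥ inner = 38 2b 26 37 5c ∥ 02 c7.
Outer hash (tag): sum = 56+43+38+55+92+2+199 = 485 → 01 e5.

01e5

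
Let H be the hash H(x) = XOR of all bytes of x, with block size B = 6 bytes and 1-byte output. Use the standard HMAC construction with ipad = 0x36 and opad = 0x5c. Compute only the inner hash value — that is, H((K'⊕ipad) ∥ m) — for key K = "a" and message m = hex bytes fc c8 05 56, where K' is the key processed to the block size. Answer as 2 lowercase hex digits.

06

Key "a" = 61 is 1 byte ≤ B = 6; zero-pad to 6 bytes: K' = 61 00 00 00 00 00.
K' ⊕ ipad = 57 36 36 36 36 36.
Inner input = 57 36 36 36 36 36 ∥ fc c8 05 56.
Inner hash: XOR 57⊕36⊕36⊕36⊕36⊕36⊕fc⊕c8⊕05⊕56 = 06.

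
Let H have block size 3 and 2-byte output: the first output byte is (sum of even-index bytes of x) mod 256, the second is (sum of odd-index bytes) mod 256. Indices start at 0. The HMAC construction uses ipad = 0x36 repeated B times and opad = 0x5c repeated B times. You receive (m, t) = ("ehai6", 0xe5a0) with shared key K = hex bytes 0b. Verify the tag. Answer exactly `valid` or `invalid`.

Key hex bytes 0b is 1 byte ≤ B = 3; zero-pad to 3 bytes: K' = 0b 00 00.
K' ⊕ ipad = 3d 36 36; K' ⊕ opad = 57 5c 5c.
Inner hash: even-index sum = 324 mod 256 = 68; odd-index sum = 306 mod 256 = 50 → 44 32.
Outer hash (recomputed tag): even-index sum = 229 mod 256 = 229; odd-index sum = 160 mod 256 = 160 → e5 a0.
Recomputed tag = e5a0; claimed = e5a0 → match.

valid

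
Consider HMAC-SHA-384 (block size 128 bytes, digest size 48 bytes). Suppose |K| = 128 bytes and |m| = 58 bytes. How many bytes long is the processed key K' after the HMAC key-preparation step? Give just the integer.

128

Key is 128 ≤ 128 bytes, zero-padded: |K'| = 128.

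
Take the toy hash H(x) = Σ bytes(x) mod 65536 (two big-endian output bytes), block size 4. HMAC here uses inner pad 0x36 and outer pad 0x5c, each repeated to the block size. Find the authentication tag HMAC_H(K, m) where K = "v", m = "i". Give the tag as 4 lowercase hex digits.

018a

Key "v" = 76 is 1 byte ≤ B = 4; zero-pad to 4 bytes: K' = 76 00 00 00.
K' ⊕ ipad = 40 36 36 36.  K' ⊕ opad = 2a 5c 5c 5c.
Inner input = (K'⊕ipad) ∥ m = 40 36 36 36 ∥ 69.
Inner hash: sum = 64+54+54+54+105 = 331 → 01 4b.
Outer input = (K'⊕opad) ∥ inner = 2a 5c 5c 5c ∥ 01 4b.
Outer hash (tag): sum = 42+92+92+92+1+75 = 394 → 01 8a.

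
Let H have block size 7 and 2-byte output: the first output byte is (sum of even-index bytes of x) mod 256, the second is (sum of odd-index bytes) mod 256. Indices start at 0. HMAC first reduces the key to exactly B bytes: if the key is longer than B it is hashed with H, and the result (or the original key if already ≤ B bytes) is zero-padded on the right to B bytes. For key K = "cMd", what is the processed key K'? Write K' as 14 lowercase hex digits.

Key "cMd" = 63 4d 64 is 3 bytes ≤ B = 7; zero-pad to 7 bytes: K' = 63 4d 64 00 00 00 00.

634d6400000000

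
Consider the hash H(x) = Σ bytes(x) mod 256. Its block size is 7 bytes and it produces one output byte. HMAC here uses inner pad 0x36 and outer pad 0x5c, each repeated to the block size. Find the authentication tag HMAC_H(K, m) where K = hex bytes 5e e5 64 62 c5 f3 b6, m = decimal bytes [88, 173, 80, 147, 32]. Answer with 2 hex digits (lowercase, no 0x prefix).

Key hex bytes 5e e5 64 62 c5 f3 b6 is exactly B = 7 bytes: K' = 5e e5 64 62 c5 f3 b6.
K' ⊕ ipad = 68 d3 52 54 f3 c5 80.  K' ⊕ opad = 02 b9 38 3e 99 af ea.
Inner input = (K'⊕ipad) ∥ m = 68 d3 52 54 f3 c5 80 ∥ 58 ad 50 93 20.
Inner hash: sum = 104+211+82+84+243+197+128+88+173+80+147+32 = 1569; mod 256 = 33 → 21.
Outer input = (K'⊕opad) ∥ inner = 02 b9 38 3e 99 af ea ∥ 21.
Outer hash (tag): sum = 2+185+56+62+153+175+234+33 = 900; mod 256 = 132 → 84.

84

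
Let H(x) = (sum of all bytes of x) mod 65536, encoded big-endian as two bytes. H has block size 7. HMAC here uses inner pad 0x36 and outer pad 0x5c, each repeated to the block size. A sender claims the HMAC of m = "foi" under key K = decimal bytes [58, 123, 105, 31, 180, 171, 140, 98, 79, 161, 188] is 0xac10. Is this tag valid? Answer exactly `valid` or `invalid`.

invalid

Key decimal bytes [58, 123, 105, 31, 180, 171, 140, 98, 79, 161, 188] = 3a 7b 69 1f b4 ab 8c 62 4f a1 bc is 11 bytes > B = 7, so hash it first: H(key) = 05 36, then zero-pad to 7 bytes: K' = 05 36 00 00 00 00 00.
K' ⊕ ipad = 33 00 36 36 36 36 36; K' ⊕ opad = 59 6a 5c 5c 5c 5c 5c.
Inner hash: sum = 51+0+54+54+54+54+54+102+111+105 = 639 → 02 7f.
Outer hash (recomputed tag): sum = 89+106+92+92+92+92+92+2+127 = 784 → 03 10.
Recomputed tag = 0310; claimed = ac10 → mismatch.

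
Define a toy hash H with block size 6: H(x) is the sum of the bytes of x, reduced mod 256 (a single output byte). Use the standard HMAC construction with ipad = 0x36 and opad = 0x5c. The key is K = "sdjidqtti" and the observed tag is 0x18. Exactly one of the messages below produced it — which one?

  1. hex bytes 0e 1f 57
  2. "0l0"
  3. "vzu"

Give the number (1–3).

2

Key "sdjidqtti" = 73 64 6a 69 64 71 74 74 69 is 9 bytes > B = 6, so hash it first: H(key) = d0, then zero-pad to 6 bytes: K' = d0 00 00 00 00 00.
K' ⊕ ipad = e6 36 36 36 36 36; K' ⊕ opad = 8c 5c 5c 5c 5c 5c.
m1: inner = H(e6 36 36 36 36 36 0e 1f 57) = 78; tag = H(8c 5c 5c 5c 5c 5c 78) = d0
m2: inner = H(e6 36 36 36 36 36 30 6c 30) = c0; tag = H(8c 5c 5c 5c 5c 5c c0) = 18 ← matches
m3: inner = H(e6 36 36 36 36 36 76 7a 75) = 59; tag = H(8c 5c 5c 5c 5c 5c 59) = b1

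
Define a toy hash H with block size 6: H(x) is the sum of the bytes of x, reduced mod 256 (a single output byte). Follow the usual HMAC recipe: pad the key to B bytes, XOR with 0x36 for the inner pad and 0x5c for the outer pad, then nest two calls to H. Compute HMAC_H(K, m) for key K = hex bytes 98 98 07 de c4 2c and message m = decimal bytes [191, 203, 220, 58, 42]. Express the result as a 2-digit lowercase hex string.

Key hex bytes 98 98 07 de c4 2c is exactly B = 6 bytes: K' = 98 98 07 de c4 2c.
K' ⊕ ipad = ae ae 31 e8 f2 1a.  K' ⊕ opad = c4 c4 5b 82 98 70.
Inner input = (K'⊕ipad) ∥ m = ae ae 31 e8 f2 1a ∥ bf cb dc 3a 2a.
Inner hash: sum = 174+174+49+232+242+26+191+203+220+58+42 = 1611; mod 256 = 75 → 4b.
Outer input = (K'⊕opad) ∥ inner = c4 c4 5b 82 98 70 ∥ 4b.
Outer hash (tag): sum = 196+196+91+130+152+112+75 = 952; mod 256 = 184 → b8.

b8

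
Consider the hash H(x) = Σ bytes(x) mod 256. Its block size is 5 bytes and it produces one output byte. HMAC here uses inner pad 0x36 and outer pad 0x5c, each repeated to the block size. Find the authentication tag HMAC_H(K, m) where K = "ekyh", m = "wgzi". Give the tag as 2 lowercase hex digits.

Key "ekyh" = 65 6b 79 68 is 4 bytes ≤ B = 5; zero-pad to 5 bytes: K' = 65 6b 79 68 00.
K' ⊕ ipad = 53 5d 4f 5e 36.  K' ⊕ opad = 39 37 25 34 5c.
Inner input = (K'⊕ipad) ∥ m = 53 5d 4f 5e 36 ∥ 77 67 7a 69.
Inner hash: sum = 83+93+79+94+54+119+103+122+105 = 852; mod 256 = 84 → 54.
Outer input = (K'⊕opad) ∥ inner = 39 37 25 34 5c ∥ 54.
Outer hash (tag): sum = 57+55+37+52+92+84 = 377; mod 256 = 121 → 79.

79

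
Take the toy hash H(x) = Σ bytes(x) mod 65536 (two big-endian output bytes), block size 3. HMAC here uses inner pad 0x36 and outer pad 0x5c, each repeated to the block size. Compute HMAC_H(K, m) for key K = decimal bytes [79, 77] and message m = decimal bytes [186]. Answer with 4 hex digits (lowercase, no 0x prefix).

0165

Key decimal bytes [79, 77] = 4f 4d is 2 bytes ≤ B = 3; zero-pad to 3 bytes: K' = 4f 4d 00.
K' ⊕ ipad = 79 7b 36.  K' ⊕ opad = 13 11 5c.
Inner input = (K'⊕ipad) ∥ m = 79 7b 36 ∥ ba.
Inner hash: sum = 121+123+54+186 = 484 → 01 e4.
Outer input = (K'⊕opad) ∥ inner = 13 11 5c ∥ 01 e4.
Outer hash (tag): sum = 19+17+92+1+228 = 357 → 01 65.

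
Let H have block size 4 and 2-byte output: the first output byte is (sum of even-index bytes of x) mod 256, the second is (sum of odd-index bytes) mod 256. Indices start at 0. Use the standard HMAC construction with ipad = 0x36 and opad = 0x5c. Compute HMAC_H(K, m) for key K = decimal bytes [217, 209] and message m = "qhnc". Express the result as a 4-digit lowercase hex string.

e5d1

Key decimal bytes [217, 209] = d9 d1 is 2 bytes ≤ B = 4; zero-pad to 4 bytes: K' = d9 d1 00 00.
K' ⊕ ipad = ef e7 36 36.  K' ⊕ opad = 85 8d 5c 5c.
Inner input = (K'⊕ipad) ∥ m = ef e7 36 36 ∥ 71 68 6e 63.
Inner hash: even-index sum = 516 mod 256 = 4; odd-index sum = 488 mod 256 = 232 → 04 e8.
Outer input = (K'⊕opad) ∥ inner = 85 8d 5c 5c ∥ 04 e8.
Outer hash (tag): even-index sum = 229 mod 256 = 229; odd-index sum = 465 mod 256 = 209 → e5 d1.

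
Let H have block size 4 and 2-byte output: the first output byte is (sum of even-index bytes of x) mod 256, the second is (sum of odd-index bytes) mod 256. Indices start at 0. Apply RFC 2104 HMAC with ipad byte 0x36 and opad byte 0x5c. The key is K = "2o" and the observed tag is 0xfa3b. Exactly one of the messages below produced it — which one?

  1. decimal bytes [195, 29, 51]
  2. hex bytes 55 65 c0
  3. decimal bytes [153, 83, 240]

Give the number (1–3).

Key "2o" = 32 6f is 2 bytes ≤ B = 4; zero-pad to 4 bytes: K' = 32 6f 00 00.
K' ⊕ ipad = 04 59 36 36; K' ⊕ opad = 6e 33 5c 5c.
m1: inner = H(04 59 36 36 c3 1d 33) = 30 ac; tag = H(6e 33 5c 5c 30 ac) = fa3b ← matches
m2: inner = H(04 59 36 36 55 65 c0) = 4f f4; tag = H(6e 33 5c 5c 4f f4) = 1983
m3: inner = H(04 59 36 36 99 53 f0) = c3 e2; tag = H(6e 33 5c 5c c3 e2) = 8d71

1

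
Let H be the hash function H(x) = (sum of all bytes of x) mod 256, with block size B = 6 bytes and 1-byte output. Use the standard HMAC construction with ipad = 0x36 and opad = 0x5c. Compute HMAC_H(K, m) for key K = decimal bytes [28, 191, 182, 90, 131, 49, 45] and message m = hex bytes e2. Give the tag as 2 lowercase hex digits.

46

Key decimal bytes [28, 191, 182, 90, 131, 49, 45] = 1c bf b6 5a 83 31 2d is 7 bytes > B = 6, so hash it first: H(key) = cc, then zero-pad to 6 bytes: K' = cc 00 00 00 00 00.
K' ⊕ ipad = fa 36 36 36 36 36.  K' ⊕ opad = 90 5c 5c 5c 5c 5c.
Inner input = (K'⊕ipad) ∥ m = fa 36 36 36 36 36 ∥ e2.
Inner hash: sum = 250+54+54+54+54+54+226 = 746; mod 256 = 234 → ea.
Outer input = (K'⊕opad) ∥ inner = 90 5c 5c 5c 5c 5c ∥ ea.
Outer hash (tag): sum = 144+92+92+92+92+92+234 = 838; mod 256 = 70 → 46.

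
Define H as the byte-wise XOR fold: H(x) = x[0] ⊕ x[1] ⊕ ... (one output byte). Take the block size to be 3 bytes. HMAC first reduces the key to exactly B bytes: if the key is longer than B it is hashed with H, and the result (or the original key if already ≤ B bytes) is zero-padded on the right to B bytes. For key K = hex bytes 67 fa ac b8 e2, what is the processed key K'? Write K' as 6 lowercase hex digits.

6b0000

|K| = 5 > B = 3, so first hash the key.
H(K): XOR 67⊕fa⊕ac⊕b8⊕e2 = 6b.
Zero-pad H(K) = 6b to 3 bytes: K' = 6b 00 00.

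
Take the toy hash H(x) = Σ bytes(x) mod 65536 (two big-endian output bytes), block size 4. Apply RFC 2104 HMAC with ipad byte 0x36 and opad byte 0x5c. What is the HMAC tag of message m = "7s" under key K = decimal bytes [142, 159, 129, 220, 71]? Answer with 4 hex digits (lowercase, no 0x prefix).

Key decimal bytes [142, 159, 129, 220, 71] = 8e 9f 81 dc 47 is 5 bytes > B = 4, so hash it first: H(key) = 02 d1, then zero-pad to 4 bytes: K' = 02 d1 00 00.
K' ⊕ ipad = 34 e7 36 36.  K' ⊕ opad = 5e 8d 5c 5c.
Inner input = (K'⊕ipad) ∥ m = 34 e7 36 36 ∥ 37 73.
Inner hash: sum = 52+231+54+54+55+115 = 561 → 02 31.
Outer input = (K'⊕opad) ∥ inner = 5e 8d 5c 5c ∥ 02 31.
Outer hash (tag): sum = 94+141+92+92+2+49 = 470 → 01 d6.

01d6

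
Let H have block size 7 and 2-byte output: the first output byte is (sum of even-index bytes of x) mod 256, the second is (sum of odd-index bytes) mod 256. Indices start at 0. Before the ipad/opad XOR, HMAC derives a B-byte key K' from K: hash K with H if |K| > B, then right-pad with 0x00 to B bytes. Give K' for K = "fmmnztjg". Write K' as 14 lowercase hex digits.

b7b60000000000

|K| = 8 > B = 7, so first hash the key.
H(K): even-index sum = 439 mod 256 = 183; odd-index sum = 438 mod 256 = 182 → b7 b6.
Zero-pad H(K) = b7 b6 to 7 bytes: K' = b7 b6 00 00 00 00 00.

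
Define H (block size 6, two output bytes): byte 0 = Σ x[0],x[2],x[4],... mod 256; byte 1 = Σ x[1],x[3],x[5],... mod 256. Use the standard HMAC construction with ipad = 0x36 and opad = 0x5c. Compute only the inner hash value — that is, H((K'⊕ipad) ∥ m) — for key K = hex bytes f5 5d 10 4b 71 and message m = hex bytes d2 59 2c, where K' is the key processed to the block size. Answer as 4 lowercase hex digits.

2e77

Key hex bytes f5 5d 10 4b 71 is 5 bytes ≤ B = 6; zero-pad to 6 bytes: K' = f5 5d 10 4b 71 00.
K' ⊕ ipad = c3 6b 26 7d 47 36.
Inner input = c3 6b 26 7d 47 36 ∥ d2 59 2c.
Inner hash: even-index sum = 558 mod 256 = 46; odd-index sum = 375 mod 256 = 119 → 2e 77.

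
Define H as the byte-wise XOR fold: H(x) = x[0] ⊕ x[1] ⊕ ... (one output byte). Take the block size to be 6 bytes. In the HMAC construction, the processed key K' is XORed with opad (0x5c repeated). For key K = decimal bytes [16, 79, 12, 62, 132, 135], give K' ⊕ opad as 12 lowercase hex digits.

Key decimal bytes [16, 79, 12, 62, 132, 135] = 10 4f 0c 3e 84 87 is exactly B = 6 bytes: K' = 10 4f 0c 3e 84 87.
XOR each byte with 0x5c: 10⊕5c=4c, 4f⊕5c=13, 0c⊕5c=50, 3e⊕5c=62, 84⊕5c=d8, 87⊕5c=db.

4c135062d8db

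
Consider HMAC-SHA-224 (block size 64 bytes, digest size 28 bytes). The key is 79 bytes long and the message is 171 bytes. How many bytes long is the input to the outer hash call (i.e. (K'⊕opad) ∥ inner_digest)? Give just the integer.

Key is 79 > 64 bytes, so it is hashed to 28 bytes then zero-padded to 64: |K'| = 64.
Outer input = (K'⊕opad) ∥ H(inner) → 64 + 28 = 92 bytes.

92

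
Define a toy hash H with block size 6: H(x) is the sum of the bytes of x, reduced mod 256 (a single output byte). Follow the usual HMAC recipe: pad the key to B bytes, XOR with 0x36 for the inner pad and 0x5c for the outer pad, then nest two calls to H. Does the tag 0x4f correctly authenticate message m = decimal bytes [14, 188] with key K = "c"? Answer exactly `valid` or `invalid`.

Key "c" = 63 is 1 byte ≤ B = 6; zero-pad to 6 bytes: K' = 63 00 00 00 00 00.
K' ⊕ ipad = 55 36 36 36 36 36; K' ⊕ opad = 3f 5c 5c 5c 5c 5c.
Inner hash: sum = 85+54+54+54+54+54+14+188 = 557; mod 256 = 45 → 2d.
Outer hash (recomputed tag): sum = 63+92+92+92+92+92+45 = 568; mod 256 = 56 → 38.
Recomputed tag = 38; claimed = 4f → mismatch.

invalid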